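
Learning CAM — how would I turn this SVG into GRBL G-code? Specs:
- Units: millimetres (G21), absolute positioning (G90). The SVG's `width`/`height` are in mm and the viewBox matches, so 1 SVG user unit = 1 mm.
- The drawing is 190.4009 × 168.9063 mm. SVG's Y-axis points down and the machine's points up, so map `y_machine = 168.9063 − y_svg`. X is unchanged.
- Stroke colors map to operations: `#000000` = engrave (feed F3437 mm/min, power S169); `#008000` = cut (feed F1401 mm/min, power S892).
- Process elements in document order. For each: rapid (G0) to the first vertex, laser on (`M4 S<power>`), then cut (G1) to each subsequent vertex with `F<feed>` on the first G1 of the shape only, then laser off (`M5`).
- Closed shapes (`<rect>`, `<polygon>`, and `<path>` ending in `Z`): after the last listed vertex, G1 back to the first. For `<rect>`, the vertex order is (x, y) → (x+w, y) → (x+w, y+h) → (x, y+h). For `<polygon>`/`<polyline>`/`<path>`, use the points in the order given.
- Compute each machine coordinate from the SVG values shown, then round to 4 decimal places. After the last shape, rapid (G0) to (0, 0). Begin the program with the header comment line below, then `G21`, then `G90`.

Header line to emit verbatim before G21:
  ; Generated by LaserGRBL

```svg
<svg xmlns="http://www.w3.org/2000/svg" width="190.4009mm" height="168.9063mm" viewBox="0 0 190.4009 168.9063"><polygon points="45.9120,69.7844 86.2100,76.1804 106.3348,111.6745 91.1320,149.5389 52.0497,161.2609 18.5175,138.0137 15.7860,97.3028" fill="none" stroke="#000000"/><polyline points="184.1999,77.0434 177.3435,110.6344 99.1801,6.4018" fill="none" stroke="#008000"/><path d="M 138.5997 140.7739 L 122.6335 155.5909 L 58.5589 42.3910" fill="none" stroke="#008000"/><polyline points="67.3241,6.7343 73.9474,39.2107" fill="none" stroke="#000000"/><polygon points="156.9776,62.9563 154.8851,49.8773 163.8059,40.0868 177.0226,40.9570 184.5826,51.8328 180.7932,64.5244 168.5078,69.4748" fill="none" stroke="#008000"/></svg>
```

; Generated by LaserGRBL
G21
G90
G0 X45.9120 Y99.1219
M4 S169
G1 X86.2100 Y92.7259 F3437
G1 X106.3348 Y57.2318
G1 X91.1320 Y19.3674
G1 X52.0497 Y7.6454
G1 X18.5175 Y30.8926
G1 X15.7860 Y71.6035
G1 X45.9120 Y99.1219
M5
G0 X184.1999 Y91.8629
M4 S892
G1 X177.3435 Y58.2719 F1401
G1 X99.1801 Y162.5045
M5
G0 X138.5997 Y28.1324
M4 S892
G1 X122.6335 Y13.3154 F1401
G1 X58.5589 Y126.5153
M5
G0 X67.3241 Y162.1720
M4 S169
G1 X73.9474 Y129.6956 F3437
M5
G0 X156.9776 Y105.9500
M4 S892
G1 X154.8851 Y119.0290 F1401
G1 X163.8059 Y128.8195
G1 X177.0226 Y127.9493
G1 X184.5826 Y117.0735
G1 X180.7932 Y104.3819
G1 X168.5078 Y99.4315
G1 X156.9776 Y105.9500
M5
G0 X0.0000 Y0.0000

Since the viewBox matches the mm dimensions, user units are millimetres directly. The only transform is the Y-flip y_m = 168.9063 − y_svg.

Shape 1 is a regular polygon drawn with `<polygon>`. Its stroke #000000 means engrave at S169, F3437. After flipping Y the toolpath is (45.9120,99.1219) → (86.2100,92.7259) → (106.3348,57.2318) → (91.1320,19.3674) → (52.0497,7.6454) → (18.5175,30.8926) → (15.7860,71.6035) → (45.9120,99.1219), returning to the start.

Shape 2 is a open polyline drawn with `<polyline>`. Its stroke #008000 means cut at S892, F1401. After flipping Y the toolpath is (184.1999,91.8629) → (177.3435,58.2719) → (99.1801,162.5045).

Shape 3 is a open polyline drawn with `<path>`. Its stroke #008000 means cut at S892, F1401. After flipping Y the toolpath is (138.5997,28.1324) → (122.6335,13.3154) → (58.5589,126.5153).

Shape 4 is a line segment drawn with `<polyline>`. Its stroke #000000 means engrave at S169, F3437. After flipping Y the toolpath is (67.3241,162.1720) → (73.9474,129.6956).

Shape 5 is a regular polygon drawn with `<polygon>`. Its stroke #008000 means cut at S892, F1401. After flipping Y the toolpath is (156.9776,105.9500) → (154.8851,119.0290) → (163.8059,128.8195) → (177.0226,127.9493) → (184.5826,117.0735) → (180.7932,104.3819) → (168.5078,99.4315) → (156.9776,105.9500), returning to the start.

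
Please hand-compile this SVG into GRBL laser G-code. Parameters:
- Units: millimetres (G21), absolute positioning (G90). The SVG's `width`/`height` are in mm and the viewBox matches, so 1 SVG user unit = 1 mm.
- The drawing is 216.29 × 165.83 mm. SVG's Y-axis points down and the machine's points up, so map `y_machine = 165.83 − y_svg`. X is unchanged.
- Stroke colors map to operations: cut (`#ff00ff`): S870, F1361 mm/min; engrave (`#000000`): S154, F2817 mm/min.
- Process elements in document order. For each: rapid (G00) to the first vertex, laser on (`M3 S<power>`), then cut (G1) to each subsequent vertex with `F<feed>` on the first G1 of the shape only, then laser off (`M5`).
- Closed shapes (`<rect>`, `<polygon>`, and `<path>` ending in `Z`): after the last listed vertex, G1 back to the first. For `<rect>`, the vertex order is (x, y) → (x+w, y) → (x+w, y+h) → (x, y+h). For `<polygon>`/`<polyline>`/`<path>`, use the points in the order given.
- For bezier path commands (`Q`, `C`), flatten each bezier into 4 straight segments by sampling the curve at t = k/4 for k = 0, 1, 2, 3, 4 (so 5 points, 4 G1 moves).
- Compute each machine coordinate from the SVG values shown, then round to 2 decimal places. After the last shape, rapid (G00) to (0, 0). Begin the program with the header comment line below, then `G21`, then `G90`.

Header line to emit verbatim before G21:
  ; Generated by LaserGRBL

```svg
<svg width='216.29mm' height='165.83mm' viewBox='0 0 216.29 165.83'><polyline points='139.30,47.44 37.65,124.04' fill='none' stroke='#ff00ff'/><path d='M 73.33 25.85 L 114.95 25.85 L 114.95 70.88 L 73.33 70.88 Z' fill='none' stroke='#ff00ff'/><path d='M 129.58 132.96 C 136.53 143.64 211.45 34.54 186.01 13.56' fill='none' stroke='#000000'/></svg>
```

Since the viewBox matches the mm dimensions, user units are millimetres directly. The only transform is the Y-flip y_m = 165.83 − y_svg.

Shape 1 is a line segment drawn with `<polyline>`. Its stroke #ff00ff means cut at S870, F1361. After flipping Y the toolpath is (139.30,118.39) → (37.65,41.79).

Shape 2 is a rectangle drawn with `<path>`. Its stroke #ff00ff means cut at S870, F1361. After flipping Y the toolpath is (73.33,139.98) → (114.95,139.98) → (114.95,94.95) → (73.33,94.95) → (73.33,139.98), returning to the start.

Shape 3 is a cubic bezier drawn with `<path>`. Its stroke #000000 means engrave at S154, F2817. After flipping Y the toolpath is (129.58,32.87) → (144.91,44.07) → (169.94,80.70) → (188.90,123.26) → (186.01,152.27).

; Generated by LaserGRBL
G21
G90
G00 X139.30 Y118.39
M3 S870
G1 X37.65 Y41.79 F1361
M5
G00 X73.33 Y139.98
M3 S870
G1 X114.95 Y139.98 F1361
G1 X114.95 Y94.95
G1 X73.33 Y94.95
G1 X73.33 Y139.98
M5
G00 X129.58 Y32.87
M3 S154
G1 X144.91 Y44.07 F2817
G1 X169.94 Y80.70
G1 X188.90 Y123.26
G1 X186.01 Y152.27
M5
G00 X0.00 Y0.00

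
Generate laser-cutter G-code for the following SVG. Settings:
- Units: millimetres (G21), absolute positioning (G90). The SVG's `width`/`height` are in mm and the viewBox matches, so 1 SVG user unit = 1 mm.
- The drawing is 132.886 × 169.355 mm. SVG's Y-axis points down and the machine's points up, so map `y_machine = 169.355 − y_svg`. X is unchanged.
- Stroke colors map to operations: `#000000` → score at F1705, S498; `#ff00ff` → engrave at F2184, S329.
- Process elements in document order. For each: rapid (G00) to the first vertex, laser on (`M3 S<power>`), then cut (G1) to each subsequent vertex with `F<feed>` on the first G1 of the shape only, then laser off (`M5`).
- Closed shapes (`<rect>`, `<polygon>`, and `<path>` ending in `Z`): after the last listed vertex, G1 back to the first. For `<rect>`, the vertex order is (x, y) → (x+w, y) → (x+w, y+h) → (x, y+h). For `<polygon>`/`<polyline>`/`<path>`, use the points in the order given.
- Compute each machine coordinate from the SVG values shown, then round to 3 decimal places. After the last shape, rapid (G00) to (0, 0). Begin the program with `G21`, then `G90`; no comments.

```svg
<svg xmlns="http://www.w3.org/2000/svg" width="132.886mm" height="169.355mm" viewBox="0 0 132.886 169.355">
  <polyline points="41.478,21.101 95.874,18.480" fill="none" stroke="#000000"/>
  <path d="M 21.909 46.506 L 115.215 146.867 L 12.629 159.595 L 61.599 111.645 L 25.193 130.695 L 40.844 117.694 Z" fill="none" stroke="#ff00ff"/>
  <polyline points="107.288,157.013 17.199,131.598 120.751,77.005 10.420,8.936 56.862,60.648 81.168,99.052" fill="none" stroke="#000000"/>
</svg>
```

G21
G90
G00 X41.478 Y148.254
M3 S498
G1 X95.874 Y150.875 F1705
M5
G00 X21.909 Y122.849
M3 S329
G1 X115.215 Y22.488 F2184
G1 X12.629 Y9.760
G1 X61.599 Y57.710
G1 X25.193 Y38.660
G1 X40.844 Y51.661
G1 X21.909 Y122.849
M5
G00 X107.288 Y12.342
M3 S498
G1 X17.199 Y37.757 F1705
G1 X120.751 Y92.350
G1 X10.420 Y160.419
G1 X56.862 Y108.707
G1 X81.168 Y70.303
M5
G00 X0.000 Y0.000

1 u = 1 mm; y_m = 169.355 − y.

[1] `<polyline>` line segment, #000000→score S498 F1705: (41.478,148.254) → (95.874,150.875)

[2] `<path>` closed polygon, #ff00ff→engrave S329 F2184: (21.909,122.849) → (115.215,22.488) → (12.629,9.760) → (61.599,57.710) → (25.193,38.660) → (40.844,51.661) → (21.909,122.849) (closed)

[3] `<polyline>` open polyline, #000000→score S498 F1705: (107.288,12.342) → (17.199,37.757) → (120.751,92.350) → (10.420,160.419) → (56.862,108.707) → (81.168,70.303)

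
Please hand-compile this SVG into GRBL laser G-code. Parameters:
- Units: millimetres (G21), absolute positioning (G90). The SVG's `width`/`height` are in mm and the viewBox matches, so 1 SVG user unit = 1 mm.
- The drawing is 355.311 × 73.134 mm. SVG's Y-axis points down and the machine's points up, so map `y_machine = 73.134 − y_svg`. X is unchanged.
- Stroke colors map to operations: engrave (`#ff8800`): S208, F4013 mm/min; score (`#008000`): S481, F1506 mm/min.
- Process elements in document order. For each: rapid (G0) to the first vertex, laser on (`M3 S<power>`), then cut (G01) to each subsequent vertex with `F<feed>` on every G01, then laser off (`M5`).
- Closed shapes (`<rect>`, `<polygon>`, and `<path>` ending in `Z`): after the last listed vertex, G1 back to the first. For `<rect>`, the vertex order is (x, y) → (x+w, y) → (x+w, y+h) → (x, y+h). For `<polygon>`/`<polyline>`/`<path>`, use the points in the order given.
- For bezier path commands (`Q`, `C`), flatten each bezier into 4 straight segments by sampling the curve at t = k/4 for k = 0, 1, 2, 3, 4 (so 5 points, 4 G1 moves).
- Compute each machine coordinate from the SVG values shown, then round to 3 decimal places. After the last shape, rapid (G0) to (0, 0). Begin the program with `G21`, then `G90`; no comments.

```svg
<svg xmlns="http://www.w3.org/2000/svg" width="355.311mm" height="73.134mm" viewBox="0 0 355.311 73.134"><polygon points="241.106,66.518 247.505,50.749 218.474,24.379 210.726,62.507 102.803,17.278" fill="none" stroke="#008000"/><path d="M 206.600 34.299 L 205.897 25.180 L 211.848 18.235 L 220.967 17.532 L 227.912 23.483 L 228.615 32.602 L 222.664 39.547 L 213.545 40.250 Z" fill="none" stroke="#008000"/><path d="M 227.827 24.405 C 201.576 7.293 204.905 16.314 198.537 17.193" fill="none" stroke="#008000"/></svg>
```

viewBox `0 0 355.311 73.134` with mm width/height → 1 unit = 1 mm. Flip: y_m = 73.134 − y_svg.

**Shape 1** — `<polygon>` closed polygon, stroke `#008000` → score (S481, F1506). Machine vertices: (241.106,6.616) → (247.505,22.385) → (218.474,48.755) → (210.726,10.627) → (102.803,55.856) → (241.106,6.616). Closed: final G1 returns to the first vertex.

**Shape 2** — `<path>` regular polygon, stroke `#008000` → score (S481, F1506). Machine vertices: (206.600,38.835) → (205.897,47.954) → (211.848,54.899) → (220.967,55.602) → (227.912,49.651) → (228.615,40.532) → (222.664,33.587) → (213.545,32.884) → (206.600,38.835). Closed: final G1 returns to the first vertex.

**Shape 3** — `<path>` cubic bezier, stroke `#008000` → score (S481, F1506). Control points (SVG): P0=(227.827,24.405), P1=(201.576,7.293), P2=(204.905,16.314), P3=(198.537,17.193); sampled at t=k/4. Machine vertices: (227.827,48.729) → (213.071,57.199) → (205.726,59.082) → (202.109,57.591) → (198.537,55.941). Open path.

G21
G90
G0 X241.106 Y6.616
M3 S481
G01 X247.505 Y22.385 F1506
G01 X218.474 Y48.755 F1506
G01 X210.726 Y10.627 F1506
G01 X102.803 Y55.856 F1506
G01 X241.106 Y6.616 F1506
M5
G0 X206.600 Y38.835
M3 S481
G01 X205.897 Y47.954 F1506
G01 X211.848 Y54.899 F1506
G01 X220.967 Y55.602 F1506
G01 X227.912 Y49.651 F1506
G01 X228.615 Y40.532 F1506
G01 X222.664 Y33.587 F1506
G01 X213.545 Y32.884 F1506
G01 X206.600 Y38.835 F1506
M5
G0 X227.827 Y48.729
M3 S481
G01 X213.071 Y57.199 F1506
G01 X205.726 Y59.082 F1506
G01 X202.109 Y57.591 F1506
G01 X198.537 Y55.941 F1506
M5
G0 X0.000 Y0.000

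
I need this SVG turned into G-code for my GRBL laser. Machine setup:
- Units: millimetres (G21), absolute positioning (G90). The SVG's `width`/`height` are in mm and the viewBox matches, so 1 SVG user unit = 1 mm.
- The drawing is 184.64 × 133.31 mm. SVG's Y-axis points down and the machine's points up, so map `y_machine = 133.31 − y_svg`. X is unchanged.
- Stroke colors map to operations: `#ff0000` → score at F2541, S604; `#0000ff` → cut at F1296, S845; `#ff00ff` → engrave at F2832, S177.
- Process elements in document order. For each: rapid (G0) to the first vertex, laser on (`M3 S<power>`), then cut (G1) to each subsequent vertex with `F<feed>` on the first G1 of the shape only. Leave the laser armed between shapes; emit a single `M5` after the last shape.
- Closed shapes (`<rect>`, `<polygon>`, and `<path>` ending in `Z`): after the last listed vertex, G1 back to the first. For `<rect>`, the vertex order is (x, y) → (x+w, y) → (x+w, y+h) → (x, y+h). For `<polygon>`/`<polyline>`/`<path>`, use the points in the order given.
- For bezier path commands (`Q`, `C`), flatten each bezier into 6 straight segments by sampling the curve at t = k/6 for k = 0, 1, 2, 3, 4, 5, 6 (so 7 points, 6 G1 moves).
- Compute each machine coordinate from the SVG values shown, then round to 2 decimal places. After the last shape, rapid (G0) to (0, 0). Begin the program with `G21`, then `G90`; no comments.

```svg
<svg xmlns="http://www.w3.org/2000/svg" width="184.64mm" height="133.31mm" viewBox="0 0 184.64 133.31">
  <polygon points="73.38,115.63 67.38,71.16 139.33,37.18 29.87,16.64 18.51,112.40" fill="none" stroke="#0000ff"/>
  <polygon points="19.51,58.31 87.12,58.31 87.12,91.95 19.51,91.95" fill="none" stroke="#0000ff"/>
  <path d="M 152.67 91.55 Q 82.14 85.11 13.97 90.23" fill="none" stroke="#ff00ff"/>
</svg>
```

G21
G90
G0 X73.38 Y17.68
M3 S845
G1 X67.38 Y62.15 F1296
G1 X139.33 Y96.13
G1 X29.87 Y116.67
G1 X18.51 Y20.91
G1 X73.38 Y17.68
G0 X19.51 Y75.00
M3 S845
G1 X87.12 Y75.00 F1296
G1 X87.12 Y41.36
G1 X19.51 Y41.36
G1 X19.51 Y75.00
G0 X152.67 Y41.76
M3 S177
G1 X129.23 Y43.59 F2832
G1 X105.91 Y44.77
G1 X82.73 Y45.31
G1 X59.68 Y45.21
G1 X36.76 Y44.47
G1 X13.97 Y43.08
M5
G0 X0.00 Y0.00

viewBox `0 0 184.64 133.31` with mm width/height → 1 unit = 1 mm. Flip: y_m = 133.31 − y_svg.

**Shape 1** — `<polygon>` closed polygon, stroke `#0000ff` → cut (S845, F1296). Machine vertices: (73.38,17.68) → (67.38,62.15) → (139.33,96.13) → (29.87,116.67) → (18.51,20.91) → (73.38,17.68). Closed: final G1 returns to the first vertex.

**Shape 2** — `<polygon>` rectangle, stroke `#0000ff` → cut (S845, F1296). Machine vertices: (19.51,75.00) → (87.12,75.00) → (87.12,41.36) → (19.51,41.36) → (19.51,75.00). Closed: final G1 returns to the first vertex.

**Shape 3** — `<path>` quadratic bezier, stroke `#ff00ff` → engrave (S177, F2832). Control points (SVG): P0=(152.67,91.55), P1=(82.14,85.11), P2=(13.97,90.23); sampled at t=k/6. Machine vertices: (152.67,41.76) → (129.23,43.59) → (105.91,44.77) → (82.73,45.31) → (59.68,45.21) → (36.76,44.47) → (13.97,43.08). Open path.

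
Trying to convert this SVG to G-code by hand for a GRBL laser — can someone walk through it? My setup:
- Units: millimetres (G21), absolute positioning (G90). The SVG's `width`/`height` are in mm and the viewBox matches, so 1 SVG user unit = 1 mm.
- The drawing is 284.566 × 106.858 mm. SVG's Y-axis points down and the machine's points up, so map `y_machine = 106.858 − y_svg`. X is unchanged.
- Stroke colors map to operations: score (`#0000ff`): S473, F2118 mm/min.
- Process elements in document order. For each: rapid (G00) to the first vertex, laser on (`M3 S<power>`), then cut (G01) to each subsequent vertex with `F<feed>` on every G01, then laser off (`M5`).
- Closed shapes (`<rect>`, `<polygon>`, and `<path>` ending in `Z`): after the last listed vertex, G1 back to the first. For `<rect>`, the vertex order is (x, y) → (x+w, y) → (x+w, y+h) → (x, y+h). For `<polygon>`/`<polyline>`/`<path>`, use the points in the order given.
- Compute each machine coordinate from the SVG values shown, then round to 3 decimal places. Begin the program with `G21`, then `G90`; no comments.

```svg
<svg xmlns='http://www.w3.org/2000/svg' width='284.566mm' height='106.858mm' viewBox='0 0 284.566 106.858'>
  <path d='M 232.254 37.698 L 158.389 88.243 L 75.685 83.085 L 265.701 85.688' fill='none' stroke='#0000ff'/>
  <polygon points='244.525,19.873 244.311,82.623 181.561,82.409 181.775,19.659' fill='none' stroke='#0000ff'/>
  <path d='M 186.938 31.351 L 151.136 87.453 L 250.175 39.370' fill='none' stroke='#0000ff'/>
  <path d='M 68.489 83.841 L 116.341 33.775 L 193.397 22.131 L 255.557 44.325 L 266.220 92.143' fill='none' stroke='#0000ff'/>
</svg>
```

G21
G90
G00 X232.254 Y69.160
M3 S473
G01 X158.389 Y18.615 F2118
G01 X75.685 Y23.773 F2118
G01 X265.701 Y21.170 F2118
M5
G00 X244.525 Y86.985
M3 S473
G01 X244.311 Y24.235 F2118
G01 X181.561 Y24.449 F2118
G01 X181.775 Y87.199 F2118
G01 X244.525 Y86.985 F2118
M5
G00 X186.938 Y75.507
M3 S473
G01 X151.136 Y19.405 F2118
G01 X250.175 Y67.488 F2118
M5
G00 X68.489 Y23.017
M3 S473
G01 X116.341 Y73.083 F2118
G01 X193.397 Y84.727 F2118
G01 X255.557 Y62.533 F2118
G01 X266.220 Y14.715 F2118
M5

Since the viewBox matches the mm dimensions, user units are millimetres directly. The only transform is the Y-flip y_m = 106.858 − y_svg.

Shape 1 is a open polyline drawn with `<path>`. Its stroke #0000ff means score at S473, F2118. After flipping Y the toolpath is (232.254,69.160) → (158.389,18.615) → (75.685,23.773) → (265.701,21.170).

Shape 2 is a regular polygon drawn with `<polygon>`. Its stroke #0000ff means score at S473, F2118. After flipping Y the toolpath is (244.525,86.985) → (244.311,24.235) → (181.561,24.449) → (181.775,87.199) → (244.525,86.985), returning to the start.

Shape 3 is a open polyline drawn with `<path>`. Its stroke #0000ff means score at S473, F2118. After flipping Y the toolpath is (186.938,75.507) → (151.136,19.405) → (250.175,67.488).

Shape 4 is a open polyline drawn with `<path>`. Its stroke #0000ff means score at S473, F2118. After flipping Y the toolpath is (68.489,23.017) → (116.341,73.083) → (193.397,84.727) → (255.557,62.533) → (266.220,14.715).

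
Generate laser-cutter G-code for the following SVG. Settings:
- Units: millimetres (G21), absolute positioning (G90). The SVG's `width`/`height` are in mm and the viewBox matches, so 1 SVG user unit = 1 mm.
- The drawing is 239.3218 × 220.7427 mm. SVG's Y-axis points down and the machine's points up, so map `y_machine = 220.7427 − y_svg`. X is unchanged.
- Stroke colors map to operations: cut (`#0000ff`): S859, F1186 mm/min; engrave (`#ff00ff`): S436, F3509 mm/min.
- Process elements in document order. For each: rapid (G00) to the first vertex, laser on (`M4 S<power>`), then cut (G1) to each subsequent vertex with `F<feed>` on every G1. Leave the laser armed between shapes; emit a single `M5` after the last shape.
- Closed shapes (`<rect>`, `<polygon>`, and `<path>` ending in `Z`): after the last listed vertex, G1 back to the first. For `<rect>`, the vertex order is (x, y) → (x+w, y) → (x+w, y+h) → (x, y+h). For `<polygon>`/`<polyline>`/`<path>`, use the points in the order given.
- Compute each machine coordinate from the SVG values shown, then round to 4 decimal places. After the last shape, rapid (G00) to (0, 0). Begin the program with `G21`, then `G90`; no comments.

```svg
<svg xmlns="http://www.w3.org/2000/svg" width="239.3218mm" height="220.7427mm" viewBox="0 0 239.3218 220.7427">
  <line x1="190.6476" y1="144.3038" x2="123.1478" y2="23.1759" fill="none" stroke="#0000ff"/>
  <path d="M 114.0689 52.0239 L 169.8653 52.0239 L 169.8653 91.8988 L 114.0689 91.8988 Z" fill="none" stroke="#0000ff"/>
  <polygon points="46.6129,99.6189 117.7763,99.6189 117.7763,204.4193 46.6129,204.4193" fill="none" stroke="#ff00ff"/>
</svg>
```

G21
G90
G00 X190.6476 Y76.4389
M4 S859
G1 X123.1478 Y197.5668 F1186
G00 X114.0689 Y168.7188
M4 S859
G1 X169.8653 Y168.7188 F1186
G1 X169.8653 Y128.8439 F1186
G1 X114.0689 Y128.8439 F1186
G1 X114.0689 Y168.7188 F1186
G00 X46.6129 Y121.1238
M4 S436
G1 X117.7763 Y121.1238 F3509
G1 X117.7763 Y16.3234 F3509
G1 X46.6129 Y16.3234 F3509
G1 X46.6129 Y121.1238 F3509
M5
G00 X0.0000 Y0.0000

viewBox `0 0 239.3218 220.7427` with mm width/height → 1 unit = 1 mm. Flip: y_m = 220.7427 − y_svg.

**Shape 1** — `<line>` line segment, stroke `#0000ff` → cut (S859, F1186). Machine vertices: (190.6476,76.4389) → (123.1478,197.5668). Open path.

**Shape 2** — `<path>` rectangle, stroke `#0000ff` → cut (S859, F1186). Machine vertices: (114.0689,168.7188) → (169.8653,168.7188) → (169.8653,128.8439) → (114.0689,128.8439) → (114.0689,168.7188). Closed: final G1 returns to the first vertex.

**Shape 3** — `<polygon>` rectangle, stroke `#ff00ff` → engrave (S436, F3509). Machine vertices: (46.6129,121.1238) → (117.7763,121.1238) → (117.7763,16.3234) → (46.6129,16.3234) → (46.6129,121.1238). Closed: final G1 returns to the first vertex.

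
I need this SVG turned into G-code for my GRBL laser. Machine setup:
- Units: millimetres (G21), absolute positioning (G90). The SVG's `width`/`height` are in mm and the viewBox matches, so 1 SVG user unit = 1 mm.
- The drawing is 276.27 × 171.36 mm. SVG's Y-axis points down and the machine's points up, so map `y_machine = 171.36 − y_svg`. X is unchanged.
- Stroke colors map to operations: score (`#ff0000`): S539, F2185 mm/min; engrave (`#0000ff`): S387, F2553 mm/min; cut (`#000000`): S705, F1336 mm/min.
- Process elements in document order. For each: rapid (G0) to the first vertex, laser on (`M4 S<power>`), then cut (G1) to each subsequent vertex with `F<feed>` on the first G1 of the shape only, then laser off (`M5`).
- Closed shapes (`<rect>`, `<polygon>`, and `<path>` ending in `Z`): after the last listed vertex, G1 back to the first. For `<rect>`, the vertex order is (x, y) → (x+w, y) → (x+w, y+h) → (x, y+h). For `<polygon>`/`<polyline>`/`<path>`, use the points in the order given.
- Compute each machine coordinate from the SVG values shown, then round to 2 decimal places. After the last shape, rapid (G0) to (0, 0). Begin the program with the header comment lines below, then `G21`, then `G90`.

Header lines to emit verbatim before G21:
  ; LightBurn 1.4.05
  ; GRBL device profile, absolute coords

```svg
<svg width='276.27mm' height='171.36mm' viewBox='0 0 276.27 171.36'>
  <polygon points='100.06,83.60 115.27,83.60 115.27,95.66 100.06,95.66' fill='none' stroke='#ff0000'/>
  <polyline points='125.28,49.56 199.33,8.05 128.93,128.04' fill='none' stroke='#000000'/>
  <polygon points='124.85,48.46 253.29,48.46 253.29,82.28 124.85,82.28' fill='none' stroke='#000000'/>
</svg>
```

; LightBurn 1.4.05
; GRBL device profile, absolute coords
G21
G90
G0 X100.06 Y87.76
M4 S539
G1 X115.27 Y87.76 F2185
G1 X115.27 Y75.70
G1 X100.06 Y75.70
G1 X100.06 Y87.76
M5
G0 X125.28 Y121.80
M4 S705
G1 X199.33 Y163.31 F1336
G1 X128.93 Y43.32
M5
G0 X124.85 Y122.90
M4 S705
G1 X253.29 Y122.90 F1336
G1 X253.29 Y89.08
G1 X124.85 Y89.08
G1 X124.85 Y122.90
M5
G0 X0.00 Y0.00

viewBox `0 0 276.27 171.36` with mm width/height → 1 unit = 1 mm. Flip: y_m = 171.36 − y_svg.

**Shape 1** — `<polygon>` rectangle, stroke `#ff0000` → score (S539, F2185). Machine vertices: (100.06,87.76) → (115.27,87.76) → (115.27,75.70) → (100.06,75.70) → (100.06,87.76). Closed: final G1 returns to the first vertex.

**Shape 2** — `<polyline>` open polyline, stroke `#000000` → cut (S705, F1336). Machine vertices: (125.28,121.80) → (199.33,163.31) → (128.93,43.32). Open path.

**Shape 3** — `<polygon>` rectangle, stroke `#000000` → cut (S705, F1336). Machine vertices: (124.85,122.90) → (253.29,122.90) → (253.29,89.08) → (124.85,89.08) → (124.85,122.90). Closed: final G1 returns to the first vertex.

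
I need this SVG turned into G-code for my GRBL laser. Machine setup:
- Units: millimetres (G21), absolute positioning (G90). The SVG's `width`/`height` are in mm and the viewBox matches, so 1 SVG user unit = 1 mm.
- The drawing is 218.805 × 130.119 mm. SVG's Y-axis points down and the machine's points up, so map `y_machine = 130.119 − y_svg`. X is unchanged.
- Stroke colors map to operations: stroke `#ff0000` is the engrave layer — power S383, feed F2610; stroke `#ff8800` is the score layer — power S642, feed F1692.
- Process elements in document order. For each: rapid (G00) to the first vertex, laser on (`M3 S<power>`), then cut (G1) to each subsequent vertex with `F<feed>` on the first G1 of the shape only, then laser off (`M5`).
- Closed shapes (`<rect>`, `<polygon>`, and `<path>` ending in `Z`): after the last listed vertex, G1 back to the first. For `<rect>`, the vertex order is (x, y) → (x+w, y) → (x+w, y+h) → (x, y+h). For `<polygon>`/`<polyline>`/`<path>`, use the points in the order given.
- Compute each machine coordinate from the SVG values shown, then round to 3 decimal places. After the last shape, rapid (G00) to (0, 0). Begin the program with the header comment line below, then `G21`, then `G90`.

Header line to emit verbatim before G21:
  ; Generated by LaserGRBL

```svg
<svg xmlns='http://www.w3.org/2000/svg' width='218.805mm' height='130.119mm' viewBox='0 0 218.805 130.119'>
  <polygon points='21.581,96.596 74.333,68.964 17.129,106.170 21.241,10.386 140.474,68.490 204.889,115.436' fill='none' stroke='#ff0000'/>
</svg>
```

; Generated by LaserGRBL
G21
G90
G00 X21.581 Y33.523
M3 S383
G1 X74.333 Y61.155 F2610
G1 X17.129 Y23.949
G1 X21.241 Y119.733
G1 X140.474 Y61.629
G1 X204.889 Y14.683
G1 X21.581 Y33.523
M5
G00 X0.000 Y0.000

viewBox `0 0 218.805 130.119` with mm width/height → 1 unit = 1 mm. Flip: y_m = 130.119 − y_svg.

**Shape 1** — `<polygon>` closed polygon, stroke `#ff0000` → engrave (S383, F2610). Machine vertices: (21.581,33.523) → (74.333,61.155) → (17.129,23.949) → (21.241,119.733) → (140.474,61.629) → (204.889,14.683) → (21.581,33.523). Closed: final G1 returns to the first vertex.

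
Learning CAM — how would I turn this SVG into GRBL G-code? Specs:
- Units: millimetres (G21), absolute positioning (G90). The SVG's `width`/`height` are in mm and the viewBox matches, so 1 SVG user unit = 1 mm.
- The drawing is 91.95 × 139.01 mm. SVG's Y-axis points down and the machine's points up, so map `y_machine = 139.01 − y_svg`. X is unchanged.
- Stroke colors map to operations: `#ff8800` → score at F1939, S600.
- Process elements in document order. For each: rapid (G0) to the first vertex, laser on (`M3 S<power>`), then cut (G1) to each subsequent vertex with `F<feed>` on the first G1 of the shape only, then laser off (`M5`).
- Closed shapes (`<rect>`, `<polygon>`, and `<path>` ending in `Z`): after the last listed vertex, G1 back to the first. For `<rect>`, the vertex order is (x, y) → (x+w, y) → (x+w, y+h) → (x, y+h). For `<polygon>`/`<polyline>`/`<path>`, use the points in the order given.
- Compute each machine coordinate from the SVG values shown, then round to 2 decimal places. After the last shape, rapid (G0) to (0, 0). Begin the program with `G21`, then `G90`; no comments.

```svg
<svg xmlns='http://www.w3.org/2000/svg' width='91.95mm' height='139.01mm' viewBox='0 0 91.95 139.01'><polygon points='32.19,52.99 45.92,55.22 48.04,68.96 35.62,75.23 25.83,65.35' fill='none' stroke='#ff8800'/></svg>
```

1 u = 1 mm; y_m = 139.01 − y.

[1] `<polygon>` regular polygon, #ff8800→score S600 F1939: (32.19,86.02) → (45.92,83.79) → (48.04,70.05) → (35.62,63.78) → (25.83,73.66) → (32.19,86.02) (closed)

G21
G90
G0 X32.19 Y86.02
M3 S600
G1 X45.92 Y83.79 F1939
G1 X48.04 Y70.05
G1 X35.62 Y63.78
G1 X25.83 Y73.66
G1 X32.19 Y86.02
M5
G0 X0.00 Y0.00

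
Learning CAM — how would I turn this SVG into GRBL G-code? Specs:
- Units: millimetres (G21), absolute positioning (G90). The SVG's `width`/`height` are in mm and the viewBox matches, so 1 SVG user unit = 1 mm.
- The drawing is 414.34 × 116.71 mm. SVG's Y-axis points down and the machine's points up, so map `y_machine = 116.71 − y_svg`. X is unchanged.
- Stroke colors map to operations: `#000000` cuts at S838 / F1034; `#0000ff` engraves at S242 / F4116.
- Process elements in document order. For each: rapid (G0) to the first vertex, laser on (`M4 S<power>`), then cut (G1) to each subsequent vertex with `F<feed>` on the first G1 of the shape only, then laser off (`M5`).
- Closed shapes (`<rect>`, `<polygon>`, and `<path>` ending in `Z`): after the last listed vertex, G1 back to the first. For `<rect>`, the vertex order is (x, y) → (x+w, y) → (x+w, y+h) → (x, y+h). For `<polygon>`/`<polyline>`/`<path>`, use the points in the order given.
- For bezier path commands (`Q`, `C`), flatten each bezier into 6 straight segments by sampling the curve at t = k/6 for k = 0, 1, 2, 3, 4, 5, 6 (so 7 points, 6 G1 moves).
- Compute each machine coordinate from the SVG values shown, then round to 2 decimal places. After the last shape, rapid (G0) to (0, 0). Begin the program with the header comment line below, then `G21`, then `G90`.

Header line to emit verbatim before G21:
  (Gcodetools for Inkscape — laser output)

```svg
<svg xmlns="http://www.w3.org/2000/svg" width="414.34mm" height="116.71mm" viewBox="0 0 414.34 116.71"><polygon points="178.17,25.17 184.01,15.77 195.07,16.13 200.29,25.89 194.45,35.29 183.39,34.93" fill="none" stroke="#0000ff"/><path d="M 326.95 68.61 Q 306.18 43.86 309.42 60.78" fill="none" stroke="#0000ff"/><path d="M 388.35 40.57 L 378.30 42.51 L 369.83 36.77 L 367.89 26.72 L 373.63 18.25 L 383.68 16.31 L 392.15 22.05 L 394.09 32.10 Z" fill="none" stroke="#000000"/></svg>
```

Since the viewBox matches the mm dimensions, user units are millimetres directly. The only transform is the Y-flip y_m = 116.71 − y_svg.

Shape 1 is a regular polygon drawn with `<polygon>`. Its stroke #0000ff means engrave at S242, F4116. After flipping Y the toolpath is (178.17,91.54) → (184.01,100.94) → (195.07,100.58) → (200.29,90.82) → (194.45,81.42) → (183.39,81.78) → (178.17,91.54), returning to the start.

Shape 2 is a quadratic bezier drawn with `<path>`. Its stroke #0000ff means engrave at S242, F4116. After flipping Y the toolpath is (326.95,48.10) → (320.69,55.19) → (315.77,59.97) → (312.18,62.43) → (309.93,62.58) → (309.01,60.41) → (309.42,55.93).

Shape 3 is a regular polygon drawn with `<path>`. Its stroke #000000 means cut at S838, F1034. After flipping Y the toolpath is (388.35,76.14) → (378.30,74.20) → (369.83,79.94) → (367.89,89.99) → (373.63,98.46) → (383.68,100.40) → (392.15,94.66) → (394.09,84.61) → (388.35,76.14), returning to the start.

(Gcodetools for Inkscape — laser output)
G21
G90
G0 X178.17 Y91.54
M4 S242
G1 X184.01 Y100.94 F4116
G1 X195.07 Y100.58
G1 X200.29 Y90.82
G1 X194.45 Y81.42
G1 X183.39 Y81.78
G1 X178.17 Y91.54
M5
G0 X326.95 Y48.10
M4 S242
G1 X320.69 Y55.19 F4116
G1 X315.77 Y59.97
G1 X312.18 Y62.43
G1 X309.93 Y62.58
G1 X309.01 Y60.41
G1 X309.42 Y55.93
M5
G0 X388.35 Y76.14
M4 S838
G1 X378.30 Y74.20 F1034
G1 X369.83 Y79.94
G1 X367.89 Y89.99
G1 X373.63 Y98.46
G1 X383.68 Y100.40
G1 X392.15 Y94.66
G1 X394.09 Y84.61
G1 X388.35 Y76.14
M5
G0 X0.00 Y0.00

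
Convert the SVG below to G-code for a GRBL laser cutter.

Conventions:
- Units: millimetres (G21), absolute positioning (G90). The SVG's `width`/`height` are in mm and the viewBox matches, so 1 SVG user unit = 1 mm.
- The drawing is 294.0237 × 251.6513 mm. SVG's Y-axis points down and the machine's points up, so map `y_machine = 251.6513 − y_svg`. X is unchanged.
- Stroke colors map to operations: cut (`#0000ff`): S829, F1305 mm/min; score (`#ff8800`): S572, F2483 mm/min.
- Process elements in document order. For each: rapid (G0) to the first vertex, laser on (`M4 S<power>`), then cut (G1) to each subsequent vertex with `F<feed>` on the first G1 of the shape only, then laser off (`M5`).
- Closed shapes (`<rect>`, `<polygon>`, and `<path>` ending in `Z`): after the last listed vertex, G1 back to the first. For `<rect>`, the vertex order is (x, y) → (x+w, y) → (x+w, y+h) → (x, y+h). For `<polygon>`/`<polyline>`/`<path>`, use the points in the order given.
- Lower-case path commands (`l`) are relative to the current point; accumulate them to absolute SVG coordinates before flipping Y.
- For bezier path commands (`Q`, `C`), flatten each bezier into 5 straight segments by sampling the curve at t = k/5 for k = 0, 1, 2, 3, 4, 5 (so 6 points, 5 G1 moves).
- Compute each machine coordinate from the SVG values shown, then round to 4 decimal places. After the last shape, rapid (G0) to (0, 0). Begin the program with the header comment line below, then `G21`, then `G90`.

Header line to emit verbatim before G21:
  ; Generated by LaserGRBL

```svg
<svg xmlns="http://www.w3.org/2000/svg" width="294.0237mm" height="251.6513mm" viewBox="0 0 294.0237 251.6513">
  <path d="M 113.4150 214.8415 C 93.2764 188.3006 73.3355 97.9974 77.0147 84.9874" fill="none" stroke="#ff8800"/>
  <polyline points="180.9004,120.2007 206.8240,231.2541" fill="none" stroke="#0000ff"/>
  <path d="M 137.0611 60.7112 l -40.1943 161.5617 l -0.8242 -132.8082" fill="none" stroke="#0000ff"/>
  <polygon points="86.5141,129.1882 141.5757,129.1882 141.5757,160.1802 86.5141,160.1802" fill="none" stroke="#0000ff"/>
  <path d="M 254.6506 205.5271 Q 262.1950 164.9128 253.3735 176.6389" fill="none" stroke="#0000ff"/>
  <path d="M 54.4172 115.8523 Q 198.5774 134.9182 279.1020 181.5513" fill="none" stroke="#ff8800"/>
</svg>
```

; Generated by LaserGRBL
G21
G90
G0 X113.4150 Y36.8098
M4 S572
G1 X101.5429 Y59.2574 F2483
G1 X90.8426 Y90.2372
G1 X82.4383 Y122.9787
G1 X77.4542 Y150.7112
G1 X77.0147 Y166.6639
M5
G0 X180.9004 Y131.4506
M4 S829
G1 X206.8240 Y20.3972 F1305
M5
G0 X137.0611 Y190.9401
M4 S829
G1 X96.8668 Y29.3784 F1305
G1 X96.0426 Y162.1866
M5
G0 X86.5141 Y122.4631
M4 S829
G1 X141.5757 Y122.4631 F1305
G1 X141.5757 Y91.4711
G1 X86.5141 Y91.4711
G1 X86.5141 Y122.4631
M5
G0 X254.6506 Y46.1242
M4 S829
G1 X257.0137 Y60.2763 F1305
G1 X258.0676 Y70.2412
G1 X257.8122 Y76.0188
G1 X256.2475 Y77.6092
G1 X253.3735 Y75.0124
M5
G0 X54.4172 Y135.7990
M4 S572
G1 X109.5359 Y127.0700 F2483
G1 X159.5637 Y116.1355
G1 X204.5006 Y102.9957
G1 X244.3467 Y87.6506
G1 X279.1020 Y70.1000
M5
G0 X0.0000 Y0.0000

viewBox `0 0 294.0237 251.6513` with mm width/height → 1 unit = 1 mm. Flip: y_m = 251.6513 − y_svg.

**Shape 1** — `<path>` cubic bezier, stroke `#ff8800` → score (S572, F2483). Control points (SVG): P0=(113.4150,214.8415), P1=(93.2764,188.3006), P2=(73.3355,97.9974), P3=(77.0147,84.9874); sampled at t=k/5. Machine vertices: (113.4150,36.8098) → (101.5429,59.2574) → (90.8426,90.2372) → (82.4383,122.9787) → (77.4542,150.7112) → (77.0147,166.6639). Open path.

**Shape 2** — `<polyline>` line segment, stroke `#0000ff` → cut (S829, F1305). Machine vertices: (180.9004,131.4506) → (206.8240,20.3972). Open path.

**Shape 3** — `<path>` open polyline, stroke `#0000ff` → cut (S829, F1305). Machine vertices: (137.0611,190.9401) → (96.8668,29.3784) → (96.0426,162.1866). Open path.

**Shape 4** — `<polygon>` rectangle, stroke `#0000ff` → cut (S829, F1305). Machine vertices: (86.5141,122.4631) → (141.5757,122.4631) → (141.5757,91.4711) → (86.5141,91.4711) → (86.5141,122.4631). Closed: final G1 returns to the first vertex.

**Shape 5** — `<path>` quadratic bezier, stroke `#0000ff` → cut (S829, F1305). Control points (SVG): P0=(254.6506,205.5271), P1=(262.1950,164.9128), P2=(253.3735,176.6389); sampled at t=k/5. Machine vertices: (254.6506,46.1242) → (257.0137,60.2763) → (258.0676,70.2412) → (257.8122,76.0188) → (256.2475,77.6092) → (253.3735,75.0124). Open path.

**Shape 6** — `<path>` quadratic bezier, stroke `#ff8800` → score (S572, F2483). Control points (SVG): P0=(54.4172,115.8523), P1=(198.5774,134.9182), P2=(279.1020,181.5513); sampled at t=k/5. Machine vertices: (54.4172,135.7990) → (109.5359,127.0700) → (159.5637,116.1355) → (204.5006,102.9957) → (244.3467,87.6506) → (279.1020,70.1000). Open path.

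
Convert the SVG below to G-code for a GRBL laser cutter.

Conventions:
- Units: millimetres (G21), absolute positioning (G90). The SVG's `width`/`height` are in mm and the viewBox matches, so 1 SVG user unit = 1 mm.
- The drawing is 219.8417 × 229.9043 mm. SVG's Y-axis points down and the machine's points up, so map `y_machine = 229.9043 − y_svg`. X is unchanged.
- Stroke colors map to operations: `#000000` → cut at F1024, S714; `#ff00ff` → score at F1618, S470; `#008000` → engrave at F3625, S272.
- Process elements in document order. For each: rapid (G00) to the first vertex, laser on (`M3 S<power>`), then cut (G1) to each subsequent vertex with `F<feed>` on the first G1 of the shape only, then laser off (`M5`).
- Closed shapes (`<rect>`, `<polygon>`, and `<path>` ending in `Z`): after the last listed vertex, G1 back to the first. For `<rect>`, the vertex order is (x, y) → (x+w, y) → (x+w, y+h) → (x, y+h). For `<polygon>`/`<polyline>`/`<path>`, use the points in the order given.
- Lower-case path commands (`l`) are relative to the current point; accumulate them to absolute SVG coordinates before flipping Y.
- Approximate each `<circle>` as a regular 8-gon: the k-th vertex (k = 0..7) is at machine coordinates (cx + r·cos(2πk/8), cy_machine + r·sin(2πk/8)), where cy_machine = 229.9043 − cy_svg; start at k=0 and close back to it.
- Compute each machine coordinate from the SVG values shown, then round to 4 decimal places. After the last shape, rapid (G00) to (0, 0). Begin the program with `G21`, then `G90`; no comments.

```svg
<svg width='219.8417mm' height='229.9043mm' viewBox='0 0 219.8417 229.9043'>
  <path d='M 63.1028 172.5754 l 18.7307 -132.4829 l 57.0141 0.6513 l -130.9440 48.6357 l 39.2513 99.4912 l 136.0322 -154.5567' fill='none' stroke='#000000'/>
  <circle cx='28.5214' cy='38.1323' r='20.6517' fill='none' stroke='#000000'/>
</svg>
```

Since the viewBox matches the mm dimensions, user units are millimetres directly. The only transform is the Y-flip y_m = 229.9043 − y_svg.

Shape 1 is a open polyline drawn with `<path>`. Its stroke #000000 means cut at S714, F1024. After flipping Y the toolpath is (63.1028,57.3289) → (81.8335,189.8118) → (138.8476,189.1605) → (7.9036,140.5248) → (47.1549,41.0336) → (183.1871,195.5903).

Shape 2 is a circle drawn with `<circle>`. Its stroke #000000 means cut at S714, F1024. After flipping Y the toolpath is (49.1731,191.7720) → (43.1244,206.3750) → (28.5214,212.4237) → (13.9184,206.3750) → (7.8697,191.7720) → (13.9184,177.1690) → (28.5214,171.1203) → (43.1244,177.1690) → (49.1731,191.7720), returning to the start.

G21
G90
G00 X63.1028 Y57.3289
M3 S714
G1 X81.8335 Y189.8118 F1024
G1 X138.8476 Y189.1605
G1 X7.9036 Y140.5248
G1 X47.1549 Y41.0336
G1 X183.1871 Y195.5903
M5
G00 X49.1731 Y191.7720
M3 S714
G1 X43.1244 Y206.3750 F1024
G1 X28.5214 Y212.4237
G1 X13.9184 Y206.3750
G1 X7.8697 Y191.7720
G1 X13.9184 Y177.1690
G1 X28.5214 Y171.1203
G1 X43.1244 Y177.1690
G1 X49.1731 Y191.7720
M5
G00 X0.0000 Y0.0000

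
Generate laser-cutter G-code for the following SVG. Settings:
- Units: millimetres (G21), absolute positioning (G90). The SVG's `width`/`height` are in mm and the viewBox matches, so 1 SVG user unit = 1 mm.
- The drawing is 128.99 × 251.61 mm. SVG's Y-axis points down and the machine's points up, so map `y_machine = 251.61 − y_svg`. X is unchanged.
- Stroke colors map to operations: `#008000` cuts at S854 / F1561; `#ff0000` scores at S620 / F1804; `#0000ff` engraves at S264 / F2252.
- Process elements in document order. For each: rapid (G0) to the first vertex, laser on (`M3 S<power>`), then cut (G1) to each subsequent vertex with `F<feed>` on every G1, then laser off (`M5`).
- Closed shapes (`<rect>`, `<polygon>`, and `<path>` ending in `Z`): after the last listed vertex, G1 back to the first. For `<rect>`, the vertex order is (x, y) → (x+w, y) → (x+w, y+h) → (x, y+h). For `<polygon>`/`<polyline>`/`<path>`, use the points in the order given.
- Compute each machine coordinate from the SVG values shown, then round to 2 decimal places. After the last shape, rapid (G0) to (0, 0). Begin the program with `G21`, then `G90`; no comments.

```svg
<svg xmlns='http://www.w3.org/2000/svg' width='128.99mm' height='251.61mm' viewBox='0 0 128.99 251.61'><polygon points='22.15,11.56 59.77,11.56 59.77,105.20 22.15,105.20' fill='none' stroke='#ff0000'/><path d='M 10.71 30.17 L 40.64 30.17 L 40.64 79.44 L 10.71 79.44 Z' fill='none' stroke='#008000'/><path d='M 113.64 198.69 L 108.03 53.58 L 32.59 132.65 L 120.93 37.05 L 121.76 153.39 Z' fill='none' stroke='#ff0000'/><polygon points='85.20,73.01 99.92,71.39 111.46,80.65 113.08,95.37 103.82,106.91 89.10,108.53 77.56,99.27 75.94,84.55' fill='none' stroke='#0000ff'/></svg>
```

G21
G90
G0 X22.15 Y240.05
M3 S620
G1 X59.77 Y240.05 F1804
G1 X59.77 Y146.41 F1804
G1 X22.15 Y146.41 F1804
G1 X22.15 Y240.05 F1804
M5
G0 X10.71 Y221.44
M3 S854
G1 X40.64 Y221.44 F1561
G1 X40.64 Y172.17 F1561
G1 X10.71 Y172.17 F1561
G1 X10.71 Y221.44 F1561
M5
G0 X113.64 Y52.92
M3 S620
G1 X108.03 Y198.03 F1804
G1 X32.59 Y118.96 F1804
G1 X120.93 Y214.56 F1804
G1 X121.76 Y98.22 F1804
G1 X113.64 Y52.92 F1804
M5
G0 X85.20 Y178.60
M3 S264
G1 X99.92 Y180.22 F2252
G1 X111.46 Y170.96 F2252
G1 X113.08 Y156.24 F2252
G1 X103.82 Y144.70 F2252
G1 X89.10 Y143.08 F2252
G1 X77.56 Y152.34 F2252
G1 X75.94 Y167.06 F2252
G1 X85.20 Y178.60 F2252
M5
G0 X0.00 Y0.00

viewBox `0 0 128.99 251.61` with mm width/height → 1 unit = 1 mm. Flip: y_m = 251.61 − y_svg.

**Shape 1** — `<polygon>` rectangle, stroke `#ff0000` → score (S620, F1804). Machine vertices: (22.15,240.05) → (59.77,240.05) → (59.77,146.41) → (22.15,146.41) → (22.15,240.05). Closed: final G1 returns to the first vertex.

**Shape 2** — `<path>` rectangle, stroke `#008000` → cut (S854, F1561). Machine vertices: (10.71,221.44) → (40.64,221.44) → (40.64,172.17) → (10.71,172.17) → (10.71,221.44). Closed: final G1 returns to the first vertex.

**Shape 3** — `<path>` closed polygon, stroke `#ff0000` → score (S620, F1804). Machine vertices: (113.64,52.92) → (108.03,198.03) → (32.59,118.96) → (120.93,214.56) → (121.76,98.22) → (113.64,52.92). Closed: final G1 returns to the first vertex.

**Shape 4** — `<polygon>` regular polygon, stroke `#0000ff` → engrave (S264, F2252). Machine vertices: (85.20,178.60) → (99.92,180.22) → (111.46,170.96) → (113.08,156.24) → (103.82,144.70) → (89.10,143.08) → (77.56,152.34) → (75.94,167.06) → (85.20,178.60). Closed: final G1 returns to the first vertex.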